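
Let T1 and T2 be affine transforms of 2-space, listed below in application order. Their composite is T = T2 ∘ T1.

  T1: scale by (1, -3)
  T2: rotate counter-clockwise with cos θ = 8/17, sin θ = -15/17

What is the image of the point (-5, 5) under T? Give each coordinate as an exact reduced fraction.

T(p) = (-265/17, -45/17)

T1 scale by (1, -3): (-5, 5) → (-5, -15)
T2 rotate counter-clockwise with cos θ = 8/17, sin θ = -15/17: (-5, -15) → (-265/17, -45/17)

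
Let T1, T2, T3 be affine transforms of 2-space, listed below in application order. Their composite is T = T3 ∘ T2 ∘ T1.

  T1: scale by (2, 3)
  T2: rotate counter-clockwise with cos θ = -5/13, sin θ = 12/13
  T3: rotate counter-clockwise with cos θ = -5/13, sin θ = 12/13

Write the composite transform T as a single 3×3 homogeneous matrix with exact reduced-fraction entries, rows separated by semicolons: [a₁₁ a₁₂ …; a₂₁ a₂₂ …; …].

T1 = [2 0 0; 0 3 0; 0 0 1]
T2·T1 = [-10/13 -36/13 0; 24/13 -15/13 0; 0 0 1]
T3·…·T1 = [-238/169 360/169 0; -240/169 -357/169 0; 0 0 1]

T = [-238/169 360/169 0; -240/169 -357/169 0; 0 0 1]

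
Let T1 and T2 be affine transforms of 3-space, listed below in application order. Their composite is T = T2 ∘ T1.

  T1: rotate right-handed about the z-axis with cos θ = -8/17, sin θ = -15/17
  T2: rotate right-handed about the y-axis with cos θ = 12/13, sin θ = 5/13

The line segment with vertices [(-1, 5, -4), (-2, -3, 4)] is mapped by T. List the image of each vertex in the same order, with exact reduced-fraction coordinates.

image vertices: (656/221, -25/17, -1231/221), (-8/221, 54/17, 961/221)

T1 rotate right-handed about the z-axis with cos θ = -8/17, sin θ = -15/17: (-1, 5, -4) → (83/17, -25/17, -4); (-2, -3, 4) → (-29/17, 54/17, 4)
T2 rotate right-handed about the y-axis with cos θ = 12/13, sin θ = 5/13: (83/17, -25/17, -4) → (656/221, -25/17, -1231/221); (-29/17, 54/17, 4) → (-8/221, 54/17, 961/221)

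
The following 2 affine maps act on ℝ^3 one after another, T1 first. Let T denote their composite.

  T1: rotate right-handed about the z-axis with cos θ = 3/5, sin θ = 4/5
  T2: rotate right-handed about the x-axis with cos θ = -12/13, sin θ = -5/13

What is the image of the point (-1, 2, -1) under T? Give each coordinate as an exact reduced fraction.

T1 rotate right-handed about the z-axis with cos θ = 3/5, sin θ = 4/5: (-1, 2, -1) → (-11/5, 2/5, -1)
T2 rotate right-handed about the x-axis with cos θ = -12/13, sin θ = -5/13: (-11/5, 2/5, -1) → (-11/5, -49/65, 10/13)

T(p) = (-11/5, -49/65, 10/13)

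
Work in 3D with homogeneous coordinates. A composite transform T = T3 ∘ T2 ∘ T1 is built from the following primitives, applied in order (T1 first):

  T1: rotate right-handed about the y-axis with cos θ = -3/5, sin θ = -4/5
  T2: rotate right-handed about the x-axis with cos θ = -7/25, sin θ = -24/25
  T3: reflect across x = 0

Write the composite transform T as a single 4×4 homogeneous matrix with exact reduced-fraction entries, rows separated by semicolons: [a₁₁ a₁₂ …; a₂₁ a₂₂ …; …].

T1 = [-3/5 0 -4/5 0; 0 1 0 0; 4/5 0 -3/5 0; 0 0 0 1]
T2·T1 = [-3/5 0 -4/5 0; 96/125 -7/25 -72/125 0; -28/125 -24/25 21/125 0; 0 0 0 1]
T3·…·T1 = [3/5 0 4/5 0; 96/125 -7/25 -72/125 0; -28/125 -24/25 21/125 0; 0 0 0 1]

T = [3/5 0 4/5 0; 96/125 -7/25 -72/125 0; -28/125 -24/25 21/125 0; 0 0 0 1]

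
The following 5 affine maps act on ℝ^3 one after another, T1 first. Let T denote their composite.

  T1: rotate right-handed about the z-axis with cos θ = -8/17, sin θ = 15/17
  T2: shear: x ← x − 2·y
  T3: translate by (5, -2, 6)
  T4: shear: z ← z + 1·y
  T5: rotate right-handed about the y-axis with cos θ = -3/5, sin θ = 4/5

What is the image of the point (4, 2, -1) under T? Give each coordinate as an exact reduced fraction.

T(p) = (115/17, 10/17, -5/17)

T1 rotate right-handed about the z-axis with cos θ = -8/17, sin θ = 15/17: (4, 2, -1) → (-62/17, 44/17, -1)
T2 shear: x ← x − 2·y: (-62/17, 44/17, -1) → (-150/17, 44/17, -1)
T3 translate by (5, -2, 6): (-150/17, 44/17, -1) → (-65/17, 10/17, 5)
T4 shear: z ← z + 1·y: (-65/17, 10/17, 5) → (-65/17, 10/17, 95/17)
T5 rotate right-handed about the y-axis with cos θ = -3/5, sin θ = 4/5: (-65/17, 10/17, 95/17) → (115/17, 10/17, -5/17)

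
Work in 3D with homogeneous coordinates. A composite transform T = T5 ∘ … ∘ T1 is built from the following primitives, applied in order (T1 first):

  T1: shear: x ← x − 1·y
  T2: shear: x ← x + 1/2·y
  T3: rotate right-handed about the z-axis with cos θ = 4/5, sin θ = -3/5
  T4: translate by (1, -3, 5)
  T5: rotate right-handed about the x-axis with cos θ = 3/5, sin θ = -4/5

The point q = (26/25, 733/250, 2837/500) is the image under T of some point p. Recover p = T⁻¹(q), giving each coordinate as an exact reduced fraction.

p = (0, 1/5, 3/4)

T1 = [1 -1 0 0; 0 1 0 0; 0 0 1 0; 0 0 0 1]
T2·T1 = [1 -1/2 0 0; 0 1 0 0; 0 0 1 0; 0 0 0 1]
T3·…·T1 = [4/5 1/5 0 0; -3/5 11/10 0 0; 0 0 1 0; 0 0 0 1]
T4·…·T1 = [4/5 1/5 0 1; -3/5 11/10 0 -3; 0 0 1 5; 0 0 0 1]
T5·…·T1 = [4/5 1/5 0 1; -9/25 33/50 4/5 11/5; 12/25 -22/25 3/5 27/5; 0 0 0 1]
det M = 1; M⁻¹ = [11/10 -3/25 4/25 -17/10; 3/5 12/25 -16/25 9/5; 0 4/5 3/5 -5; 0 0 0 1]
M⁻¹ · (26/25, 733/250, 2837/500)ᵀ = (0, 1/5, 3/4)ᵀ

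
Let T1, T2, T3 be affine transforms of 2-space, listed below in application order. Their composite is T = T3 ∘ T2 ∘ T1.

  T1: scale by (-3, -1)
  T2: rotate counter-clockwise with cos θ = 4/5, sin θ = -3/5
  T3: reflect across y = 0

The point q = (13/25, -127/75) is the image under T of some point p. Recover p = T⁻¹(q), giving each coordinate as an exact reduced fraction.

T1 = [-3 0 0; 0 -1 0; 0 0 1]
T2·T1 = [-12/5 -3/5 0; 9/5 -4/5 0; 0 0 1]
T3·…·T1 = [-12/5 -3/5 0; -9/5 4/5 0; 0 0 1]
det M = -3; M⁻¹ = [-4/15 -1/5 0; -3/5 4/5 0; 0 0 1]
M⁻¹ · (13/25, -127/75)ᵀ = (1/5, -5/3)ᵀ

p = (1/5, -5/3)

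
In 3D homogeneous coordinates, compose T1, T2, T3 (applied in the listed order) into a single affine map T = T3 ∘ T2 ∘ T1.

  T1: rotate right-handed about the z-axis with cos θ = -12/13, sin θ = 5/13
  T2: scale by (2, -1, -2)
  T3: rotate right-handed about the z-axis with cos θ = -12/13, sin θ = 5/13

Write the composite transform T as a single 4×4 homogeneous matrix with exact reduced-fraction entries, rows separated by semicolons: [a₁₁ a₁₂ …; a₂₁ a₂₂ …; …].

T1 = [-12/13 -5/13 0 0; 5/13 -12/13 0 0; 0 0 1 0; 0 0 0 1]
T2·T1 = [-24/13 -10/13 0 0; -5/13 12/13 0 0; 0 0 -2 0; 0 0 0 1]
T3·…·T1 = [313/169 60/169 0 0; -60/169 -194/169 0 0; 0 0 -2 0; 0 0 0 1]

T = [313/169 60/169 0 0; -60/169 -194/169 0 0; 0 0 -2 0; 0 0 0 1]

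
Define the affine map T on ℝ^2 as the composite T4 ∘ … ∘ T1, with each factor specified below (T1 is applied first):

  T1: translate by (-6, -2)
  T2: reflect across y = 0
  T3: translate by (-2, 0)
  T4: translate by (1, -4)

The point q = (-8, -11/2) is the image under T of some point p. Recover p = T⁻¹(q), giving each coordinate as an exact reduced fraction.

p = (-1, 7/2)

T1 = [1 0 -6; 0 1 -2; 0 0 1]
T2·T1 = [1 0 -6; 0 -1 2; 0 0 1]
T3·…·T1 = [1 0 -8; 0 -1 2; 0 0 1]
T4·…·T1 = [1 0 -7; 0 -1 -2; 0 0 1]
det M = -1; M⁻¹ = [1 0 7; 0 -1 -2; 0 0 1]
M⁻¹ · (-8, -11/2)ᵀ = (-1, 7/2)ᵀ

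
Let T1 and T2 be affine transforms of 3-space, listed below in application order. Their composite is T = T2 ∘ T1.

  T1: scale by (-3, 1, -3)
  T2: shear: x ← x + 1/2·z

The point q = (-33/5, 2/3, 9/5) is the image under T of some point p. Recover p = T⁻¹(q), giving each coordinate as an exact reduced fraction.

T1 = [-3 0 0 0; 0 1 0 0; 0 0 -3 0; 0 0 0 1]
T2·T1 = [-3 0 -3/2 0; 0 1 0 0; 0 0 -3 0; 0 0 0 1]
det M = 9; M⁻¹ = [-1/3 0 1/6 0; 0 1 0 0; 0 0 -1/3 0; 0 0 0 1]
M⁻¹ · (-33/5, 2/3, 9/5)ᵀ = (5/2, 2/3, -3/5)ᵀ

p = (5/2, 2/3, -3/5)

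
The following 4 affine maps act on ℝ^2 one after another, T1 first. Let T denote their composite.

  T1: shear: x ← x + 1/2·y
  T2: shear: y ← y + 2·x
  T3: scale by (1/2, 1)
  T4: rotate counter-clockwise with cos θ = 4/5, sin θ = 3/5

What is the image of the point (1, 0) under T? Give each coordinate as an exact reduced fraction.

T1 shear: x ← x + 1/2·y: (1, 0) → (1, 0)
T2 shear: y ← y + 2·x: (1, 0) → (1, 2)
T3 scale by (1/2, 1): (1, 2) → (1/2, 2)
T4 rotate counter-clockwise with cos θ = 4/5, sin θ = 3/5: (1/2, 2) → (-4/5, 19/10)

T(p) = (-4/5, 19/10)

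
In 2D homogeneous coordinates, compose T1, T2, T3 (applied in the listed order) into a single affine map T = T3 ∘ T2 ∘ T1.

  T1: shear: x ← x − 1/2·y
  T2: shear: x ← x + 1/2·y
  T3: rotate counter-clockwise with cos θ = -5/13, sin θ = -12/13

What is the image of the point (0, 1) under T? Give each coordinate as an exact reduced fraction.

T1 shear: x ← x − 1/2·y: (0, 1) → (-1/2, 1)
T2 shear: x ← x + 1/2·y: (-1/2, 1) → (0, 1)
T3 rotate counter-clockwise with cos θ = -5/13, sin θ = -12/13: (0, 1) → (12/13, -5/13)

T(p) = (12/13, -5/13)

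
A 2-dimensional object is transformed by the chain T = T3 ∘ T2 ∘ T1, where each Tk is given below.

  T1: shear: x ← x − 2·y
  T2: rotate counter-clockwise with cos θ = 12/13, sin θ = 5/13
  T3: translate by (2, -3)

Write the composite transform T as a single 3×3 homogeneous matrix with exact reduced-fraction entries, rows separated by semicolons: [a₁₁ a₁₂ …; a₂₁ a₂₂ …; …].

T = [12/13 -29/13 2; 5/13 2/13 -3; 0 0 1]

T1 = [1 -2 0; 0 1 0; 0 0 1]
T2·T1 = [12/13 -29/13 0; 5/13 2/13 0; 0 0 1]
T3·…·T1 = [12/13 -29/13 2; 5/13 2/13 -3; 0 0 1]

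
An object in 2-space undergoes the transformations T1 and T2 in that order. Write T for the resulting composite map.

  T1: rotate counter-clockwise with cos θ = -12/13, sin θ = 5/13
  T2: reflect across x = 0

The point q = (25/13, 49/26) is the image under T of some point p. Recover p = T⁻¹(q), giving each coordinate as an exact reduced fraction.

T1 = [-12/13 -5/13 0; 5/13 -12/13 0; 0 0 1]
T2·T1 = [12/13 5/13 0; 5/13 -12/13 0; 0 0 1]
det M = -1; M⁻¹ = [12/13 5/13 0; 5/13 -12/13 0; 0 0 1]
M⁻¹ · (25/13, 49/26)ᵀ = (5/2, -1)ᵀ

p = (5/2, -1)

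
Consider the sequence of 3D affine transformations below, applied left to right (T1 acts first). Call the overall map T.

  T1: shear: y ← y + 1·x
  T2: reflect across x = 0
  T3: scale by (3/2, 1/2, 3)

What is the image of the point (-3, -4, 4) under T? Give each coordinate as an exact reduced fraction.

T1 shear: y ← y + 1·x: (-3, -4, 4) → (-3, -7, 4)
T2 reflect across x = 0: (-3, -7, 4) → (3, -7, 4)
T3 scale by (3/2, 1/2, 3): (3, -7, 4) → (9/2, -7/2, 12)

T(p) = (9/2, -7/2, 12)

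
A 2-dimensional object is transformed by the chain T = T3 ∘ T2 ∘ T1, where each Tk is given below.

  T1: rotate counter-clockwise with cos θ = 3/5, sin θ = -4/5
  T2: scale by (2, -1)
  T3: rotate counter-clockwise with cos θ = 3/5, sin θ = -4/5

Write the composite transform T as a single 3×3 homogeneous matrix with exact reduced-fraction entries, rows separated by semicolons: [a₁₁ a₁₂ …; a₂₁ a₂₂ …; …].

T1 = [3/5 4/5 0; -4/5 3/5 0; 0 0 1]
T2·T1 = [6/5 8/5 0; 4/5 -3/5 0; 0 0 1]
T3·…·T1 = [34/25 12/25 0; -12/25 -41/25 0; 0 0 1]

T = [34/25 12/25 0; -12/25 -41/25 0; 0 0 1]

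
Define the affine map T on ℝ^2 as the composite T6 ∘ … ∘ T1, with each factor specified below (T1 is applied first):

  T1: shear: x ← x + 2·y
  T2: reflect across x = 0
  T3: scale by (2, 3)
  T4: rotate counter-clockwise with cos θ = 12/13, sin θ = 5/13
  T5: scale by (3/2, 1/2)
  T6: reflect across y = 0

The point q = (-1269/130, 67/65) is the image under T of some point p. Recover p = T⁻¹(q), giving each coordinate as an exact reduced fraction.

p = (3, 1/5)

T1 = [1 2 0; 0 1 0; 0 0 1]
T2·T1 = [-1 -2 0; 0 1 0; 0 0 1]
T3·…·T1 = [-2 -4 0; 0 3 0; 0 0 1]
T4·…·T1 = [-24/13 -63/13 0; -10/13 16/13 0; 0 0 1]
T5·…·T1 = [-36/13 -189/26 0; -5/13 8/13 0; 0 0 1]
T6·…·T1 = [-36/13 -189/26 0; 5/13 -8/13 0; 0 0 1]
det M = 9/2; M⁻¹ = [-16/117 21/13 0; -10/117 -8/13 0; 0 0 1]
M⁻¹ · (-1269/130, 67/65)ᵀ = (3, 1/5)ᵀ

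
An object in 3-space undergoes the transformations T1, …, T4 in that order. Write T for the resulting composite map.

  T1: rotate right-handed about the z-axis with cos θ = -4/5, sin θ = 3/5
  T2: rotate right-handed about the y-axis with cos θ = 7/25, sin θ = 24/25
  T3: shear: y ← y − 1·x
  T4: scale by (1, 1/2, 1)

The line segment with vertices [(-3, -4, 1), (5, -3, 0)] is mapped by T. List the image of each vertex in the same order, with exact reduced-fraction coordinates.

T1 rotate right-handed about the z-axis with cos θ = -4/5, sin θ = 3/5: (-3, -4, 1) → (24/5, 7/5, 1); (5, -3, 0) → (-11/5, 27/5, 0)
T2 rotate right-handed about the y-axis with cos θ = 7/25, sin θ = 24/25: (24/5, 7/5, 1) → (288/125, 7/5, -541/125); (-11/5, 27/5, 0) → (-77/125, 27/5, 264/125)
T3 shear: y ← y − 1·x: (288/125, 7/5, -541/125) → (288/125, -113/125, -541/125); (-77/125, 27/5, 264/125) → (-77/125, 752/125, 264/125)
T4 scale by (1, 1/2, 1): (288/125, -113/125, -541/125) → (288/125, -113/250, -541/125); (-77/125, 752/125, 264/125) → (-77/125, 376/125, 264/125)

image vertices: (288/125, -113/250, -541/125), (-77/125, 376/125, 264/125)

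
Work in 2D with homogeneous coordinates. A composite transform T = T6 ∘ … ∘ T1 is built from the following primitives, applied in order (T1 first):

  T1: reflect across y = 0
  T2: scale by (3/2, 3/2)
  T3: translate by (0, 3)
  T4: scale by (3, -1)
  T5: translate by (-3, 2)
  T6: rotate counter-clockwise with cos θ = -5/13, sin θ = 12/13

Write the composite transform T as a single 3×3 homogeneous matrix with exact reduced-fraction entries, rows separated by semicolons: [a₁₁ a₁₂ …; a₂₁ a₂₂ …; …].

T = [-45/26 -18/13 27/13; 54/13 -15/26 -31/13; 0 0 1]

T1 = [1 0 0; 0 -1 0; 0 0 1]
T2·T1 = [3/2 0 0; 0 -3/2 0; 0 0 1]
T3·…·T1 = [3/2 0 0; 0 -3/2 3; 0 0 1]
T4·…·T1 = [9/2 0 0; 0 3/2 -3; 0 0 1]
T5·…·T1 = [9/2 0 -3; 0 3/2 -1; 0 0 1]
T6·…·T1 = [-45/26 -18/13 27/13; 54/13 -15/26 -31/13; 0 0 1]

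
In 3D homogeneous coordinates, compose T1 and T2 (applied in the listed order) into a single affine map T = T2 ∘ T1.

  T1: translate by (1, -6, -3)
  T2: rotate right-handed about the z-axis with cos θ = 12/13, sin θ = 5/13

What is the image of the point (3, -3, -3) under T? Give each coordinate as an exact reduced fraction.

T(p) = (93/13, -88/13, -6)

T1 translate by (1, -6, -3): (3, -3, -3) → (4, -9, -6)
T2 rotate right-handed about the z-axis with cos θ = 12/13, sin θ = 5/13: (4, -9, -6) → (93/13, -88/13, -6)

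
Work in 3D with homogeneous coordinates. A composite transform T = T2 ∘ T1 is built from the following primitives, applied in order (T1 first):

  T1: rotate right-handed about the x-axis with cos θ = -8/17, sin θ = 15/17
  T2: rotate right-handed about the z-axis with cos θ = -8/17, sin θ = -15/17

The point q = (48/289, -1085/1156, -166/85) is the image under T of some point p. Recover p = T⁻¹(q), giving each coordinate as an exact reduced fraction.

T1 = [1 0 0 0; 0 -8/17 -15/17 0; 0 15/17 -8/17 0; 0 0 0 1]
T2·T1 = [-8/17 -120/289 -225/289 0; -15/17 64/289 120/289 0; 0 15/17 -8/17 0; 0 0 0 1]
det M = 1; M⁻¹ = [-8/17 -15/17 0 0; -120/289 64/289 15/17 0; -225/289 120/289 -8/17 0; 0 0 0 1]
M⁻¹ · (48/289, -1085/1156, -166/85)ᵀ = (3/4, -2, 2/5)ᵀ

p = (3/4, -2, 2/5)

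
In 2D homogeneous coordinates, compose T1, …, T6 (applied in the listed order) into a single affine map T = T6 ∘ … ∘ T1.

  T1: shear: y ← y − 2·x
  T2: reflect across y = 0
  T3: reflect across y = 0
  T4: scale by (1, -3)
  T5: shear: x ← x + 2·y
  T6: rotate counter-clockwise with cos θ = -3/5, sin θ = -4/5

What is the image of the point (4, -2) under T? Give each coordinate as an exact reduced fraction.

T1 shear: y ← y − 2·x: (4, -2) → (4, -10)
T2 reflect across y = 0: (4, -10) → (4, 10)
T3 reflect across y = 0: (4, 10) → (4, -10)
T4 scale by (1, -3): (4, -10) → (4, 30)
T5 shear: x ← x + 2·y: (4, 30) → (64, 30)
T6 rotate counter-clockwise with cos θ = -3/5, sin θ = -4/5: (64, 30) → (-72/5, -346/5)

T(p) = (-72/5, -346/5)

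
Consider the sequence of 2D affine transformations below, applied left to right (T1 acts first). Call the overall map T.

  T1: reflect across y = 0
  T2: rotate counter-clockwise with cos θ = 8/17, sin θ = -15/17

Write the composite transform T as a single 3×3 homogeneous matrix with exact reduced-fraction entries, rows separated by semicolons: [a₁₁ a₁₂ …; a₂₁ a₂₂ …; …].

T1 = [1 0 0; 0 -1 0; 0 0 1]
T2·T1 = [8/17 -15/17 0; -15/17 -8/17 0; 0 0 1]

T = [8/17 -15/17 0; -15/17 -8/17 0; 0 0 1]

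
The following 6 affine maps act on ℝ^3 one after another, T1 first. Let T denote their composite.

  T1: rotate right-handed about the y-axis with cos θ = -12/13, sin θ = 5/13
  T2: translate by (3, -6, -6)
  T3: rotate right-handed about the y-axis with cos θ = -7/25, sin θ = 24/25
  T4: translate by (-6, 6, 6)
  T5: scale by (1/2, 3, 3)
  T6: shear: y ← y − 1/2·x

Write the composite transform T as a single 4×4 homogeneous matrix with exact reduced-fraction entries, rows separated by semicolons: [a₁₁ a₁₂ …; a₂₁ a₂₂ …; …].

T1 = [-12/13 0 5/13 0; 0 1 0 0; -5/13 0 -12/13 0; 0 0 0 1]
T2·T1 = [-12/13 0 5/13 3; 0 1 0 -6; -5/13 0 -12/13 -6; 0 0 0 1]
T3·…·T1 = [-36/325 0 -323/325 -33/5; 0 1 0 -6; 323/325 0 -36/325 -6/5; 0 0 0 1]
T4·…·T1 = [-36/325 0 -323/325 -63/5; 0 1 0 0; 323/325 0 -36/325 24/5; 0 0 0 1]
T5·…·T1 = [-18/325 0 -323/650 -63/10; 0 3 0 0; 969/325 0 -108/325 72/5; 0 0 0 1]
T6·…·T1 = [-18/325 0 -323/650 -63/10; 9/325 3 323/1300 63/20; 969/325 0 -108/325 72/5; 0 0 0 1]

T = [-18/325 0 -323/650 -63/10; 9/325 3 323/1300 63/20; 969/325 0 -108/325 72/5; 0 0 0 1]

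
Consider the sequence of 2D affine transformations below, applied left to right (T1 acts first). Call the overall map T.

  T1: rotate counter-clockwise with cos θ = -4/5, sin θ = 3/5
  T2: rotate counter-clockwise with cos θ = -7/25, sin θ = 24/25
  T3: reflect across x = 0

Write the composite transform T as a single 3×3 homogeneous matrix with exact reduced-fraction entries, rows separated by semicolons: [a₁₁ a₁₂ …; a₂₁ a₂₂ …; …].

T1 = [-4/5 -3/5 0; 3/5 -4/5 0; 0 0 1]
T2·T1 = [-44/125 117/125 0; -117/125 -44/125 0; 0 0 1]
T3·…·T1 = [44/125 -117/125 0; -117/125 -44/125 0; 0 0 1]

T = [44/125 -117/125 0; -117/125 -44/125 0; 0 0 1]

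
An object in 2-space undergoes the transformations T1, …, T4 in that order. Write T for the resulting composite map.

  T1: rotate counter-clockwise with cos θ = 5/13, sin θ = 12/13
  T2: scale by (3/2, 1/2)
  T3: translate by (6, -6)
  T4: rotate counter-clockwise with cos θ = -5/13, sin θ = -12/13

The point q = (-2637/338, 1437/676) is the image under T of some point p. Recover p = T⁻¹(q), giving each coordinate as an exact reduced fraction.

T1 = [5/13 -12/13 0; 12/13 5/13 0; 0 0 1]
T2·T1 = [15/26 -18/13 0; 6/13 5/26 0; 0 0 1]
T3·…·T1 = [15/26 -18/13 6; 6/13 5/26 -6; 0 0 1]
T4·…·T1 = [69/338 120/169 -102/13; -120/169 407/338 -42/13; 0 0 1]
det M = 3/4; M⁻¹ = [814/507 -160/169 124/13; 160/169 46/169 108/13; 0 0 1]
M⁻¹ · (-2637/338, 1437/676)ᵀ = (-5, 3/2)ᵀ

p = (-5, 3/2)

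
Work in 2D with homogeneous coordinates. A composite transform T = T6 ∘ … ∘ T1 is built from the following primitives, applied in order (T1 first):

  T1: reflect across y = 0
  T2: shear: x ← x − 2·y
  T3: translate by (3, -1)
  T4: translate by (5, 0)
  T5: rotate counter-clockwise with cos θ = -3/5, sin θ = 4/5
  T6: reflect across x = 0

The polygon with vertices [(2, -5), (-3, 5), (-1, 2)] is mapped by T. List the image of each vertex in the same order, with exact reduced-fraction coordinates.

T1 reflect across y = 0: (2, -5) → (2, 5); (-3, 5) → (-3, -5); (-1, 2) → (-1, -2)
T2 shear: x ← x − 2·y: (2, 5) → (-8, 5); (-3, -5) → (7, -5); (-1, -2) → (3, -2)
T3 translate by (3, -1): (-8, 5) → (-5, 4); (7, -5) → (10, -6); (3, -2) → (6, -3)
T4 translate by (5, 0): (-5, 4) → (0, 4); (10, -6) → (15, -6); (6, -3) → (11, -3)
T5 rotate counter-clockwise with cos θ = -3/5, sin θ = 4/5: (0, 4) → (-16/5, -12/5); (15, -6) → (-21/5, 78/5); (11, -3) → (-21/5, 53/5)
T6 reflect across x = 0: (-16/5, -12/5) → (16/5, -12/5); (-21/5, 78/5) → (21/5, 78/5); (-21/5, 53/5) → (21/5, 53/5)

image vertices: (16/5, -12/5), (21/5, 78/5), (21/5, 53/5)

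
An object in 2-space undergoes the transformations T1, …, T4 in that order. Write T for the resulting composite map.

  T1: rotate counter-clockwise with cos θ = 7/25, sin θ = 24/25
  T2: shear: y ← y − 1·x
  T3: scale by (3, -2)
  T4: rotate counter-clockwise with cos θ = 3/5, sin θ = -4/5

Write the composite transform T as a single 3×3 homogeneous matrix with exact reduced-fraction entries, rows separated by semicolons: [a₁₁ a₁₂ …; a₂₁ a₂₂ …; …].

T1 = [7/25 -24/25 0; 24/25 7/25 0; 0 0 1]
T2·T1 = [7/25 -24/25 0; 17/25 31/25 0; 0 0 1]
T3·…·T1 = [21/25 -72/25 0; -34/25 -62/25 0; 0 0 1]
T4·…·T1 = [-73/125 -464/125 0; -186/125 102/125 0; 0 0 1]

T = [-73/125 -464/125 0; -186/125 102/125 0; 0 0 1]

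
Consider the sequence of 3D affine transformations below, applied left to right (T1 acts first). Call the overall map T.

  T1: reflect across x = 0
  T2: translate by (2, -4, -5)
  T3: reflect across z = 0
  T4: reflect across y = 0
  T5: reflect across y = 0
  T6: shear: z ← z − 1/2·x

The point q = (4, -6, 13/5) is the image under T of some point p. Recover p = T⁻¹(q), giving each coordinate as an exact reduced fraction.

p = (-2, -2, 2/5)

T1 = [-1 0 0 0; 0 1 0 0; 0 0 1 0; 0 0 0 1]
T2·T1 = [-1 0 0 2; 0 1 0 -4; 0 0 1 -5; 0 0 0 1]
T3·…·T1 = [-1 0 0 2; 0 1 0 -4; 0 0 -1 5; 0 0 0 1]
T4·…·T1 = [-1 0 0 2; 0 -1 0 4; 0 0 -1 5; 0 0 0 1]
T5·…·T1 = [-1 0 0 2; 0 1 0 -4; 0 0 -1 5; 0 0 0 1]
T6·…·T1 = [-1 0 0 2; 0 1 0 -4; 1/2 0 -1 4; 0 0 0 1]
det M = 1; M⁻¹ = [-1 0 0 2; 0 1 0 4; -1/2 0 -1 5; 0 0 0 1]
M⁻¹ · (4, -6, 13/5)ᵀ = (-2, -2, 2/5)ᵀ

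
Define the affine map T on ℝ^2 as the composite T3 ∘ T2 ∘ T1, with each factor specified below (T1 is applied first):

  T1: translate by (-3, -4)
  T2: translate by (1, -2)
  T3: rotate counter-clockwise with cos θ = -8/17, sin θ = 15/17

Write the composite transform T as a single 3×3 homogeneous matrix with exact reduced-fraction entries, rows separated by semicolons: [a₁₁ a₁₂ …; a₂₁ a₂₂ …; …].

T = [-8/17 -15/17 106/17; 15/17 -8/17 18/17; 0 0 1]

T1 = [1 0 -3; 0 1 -4; 0 0 1]
T2·T1 = [1 0 -2; 0 1 -6; 0 0 1]
T3·…·T1 = [-8/17 -15/17 106/17; 15/17 -8/17 18/17; 0 0 1]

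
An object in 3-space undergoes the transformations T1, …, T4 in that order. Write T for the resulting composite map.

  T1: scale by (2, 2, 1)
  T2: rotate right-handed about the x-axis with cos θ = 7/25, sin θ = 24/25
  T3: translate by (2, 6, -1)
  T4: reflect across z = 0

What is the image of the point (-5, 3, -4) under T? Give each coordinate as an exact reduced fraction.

T1 scale by (2, 2, 1): (-5, 3, -4) → (-10, 6, -4)
T2 rotate right-handed about the x-axis with cos θ = 7/25, sin θ = 24/25: (-10, 6, -4) → (-10, 138/25, 116/25)
T3 translate by (2, 6, -1): (-10, 138/25, 116/25) → (-8, 288/25, 91/25)
T4 reflect across z = 0: (-8, 288/25, 91/25) → (-8, 288/25, -91/25)

T(p) = (-8, 288/25, -91/25)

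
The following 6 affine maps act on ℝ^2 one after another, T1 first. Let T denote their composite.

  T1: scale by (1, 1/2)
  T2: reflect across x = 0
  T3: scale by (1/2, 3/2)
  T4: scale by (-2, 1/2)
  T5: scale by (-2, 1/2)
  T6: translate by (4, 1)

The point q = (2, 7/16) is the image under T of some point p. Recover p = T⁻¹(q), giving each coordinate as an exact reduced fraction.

p = (1, -3)

T1 = [1 0 0; 0 1/2 0; 0 0 1]
T2·T1 = [-1 0 0; 0 1/2 0; 0 0 1]
T3·…·T1 = [-1/2 0 0; 0 3/4 0; 0 0 1]
T4·…·T1 = [1 0 0; 0 3/8 0; 0 0 1]
T5·…·T1 = [-2 0 0; 0 3/16 0; 0 0 1]
T6·…·T1 = [-2 0 4; 0 3/16 1; 0 0 1]
det M = -3/8; M⁻¹ = [-1/2 0 2; 0 16/3 -16/3; 0 0 1]
M⁻¹ · (2, 7/16)ᵀ = (1, -3)ᵀ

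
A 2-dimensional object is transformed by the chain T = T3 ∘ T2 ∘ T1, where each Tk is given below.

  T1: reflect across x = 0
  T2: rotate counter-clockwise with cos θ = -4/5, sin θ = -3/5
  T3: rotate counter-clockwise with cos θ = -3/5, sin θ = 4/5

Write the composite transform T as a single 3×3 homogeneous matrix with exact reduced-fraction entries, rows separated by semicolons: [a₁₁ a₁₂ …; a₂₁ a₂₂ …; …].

T1 = [-1 0 0; 0 1 0; 0 0 1]
T2·T1 = [4/5 3/5 0; 3/5 -4/5 0; 0 0 1]
T3·…·T1 = [-24/25 7/25 0; 7/25 24/25 0; 0 0 1]

T = [-24/25 7/25 0; 7/25 24/25 0; 0 0 1]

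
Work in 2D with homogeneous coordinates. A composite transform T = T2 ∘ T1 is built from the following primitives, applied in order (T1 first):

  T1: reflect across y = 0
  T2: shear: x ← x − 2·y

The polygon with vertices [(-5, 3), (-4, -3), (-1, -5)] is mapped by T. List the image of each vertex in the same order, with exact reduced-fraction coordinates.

image vertices: (1, -3), (-10, 3), (-11, 5)

T1 reflect across y = 0: (-5, 3) → (-5, -3); (-4, -3) → (-4, 3); (-1, -5) → (-1, 5)
T2 shear: x ← x − 2·y: (-5, -3) → (1, -3); (-4, 3) → (-10, 3); (-1, 5) → (-11, 5)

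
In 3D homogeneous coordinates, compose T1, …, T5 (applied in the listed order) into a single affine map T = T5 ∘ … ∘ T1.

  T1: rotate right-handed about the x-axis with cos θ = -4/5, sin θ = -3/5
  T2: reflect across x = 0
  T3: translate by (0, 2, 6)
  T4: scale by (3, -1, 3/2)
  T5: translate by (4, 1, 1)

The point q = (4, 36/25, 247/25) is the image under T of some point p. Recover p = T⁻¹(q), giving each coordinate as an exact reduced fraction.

p = (0, 2, -7/5)

T1 = [1 0 0 0; 0 -4/5 3/5 0; 0 -3/5 -4/5 0; 0 0 0 1]
T2·T1 = [-1 0 0 0; 0 -4/5 3/5 0; 0 -3/5 -4/5 0; 0 0 0 1]
T3·…·T1 = [-1 0 0 0; 0 -4/5 3/5 2; 0 -3/5 -4/5 6; 0 0 0 1]
T4·…·T1 = [-3 0 0 0; 0 4/5 -3/5 -2; 0 -9/10 -6/5 9; 0 0 0 1]
T5·…·T1 = [-3 0 0 4; 0 4/5 -3/5 -1; 0 -9/10 -6/5 10; 0 0 0 1]
det M = 9/2; M⁻¹ = [-1/3 0 0 4/3; 0 4/5 -2/5 24/5; 0 -3/5 -8/15 71/15; 0 0 0 1]
M⁻¹ · (4, 36/25, 247/25)ᵀ = (0, 2, -7/5)ᵀ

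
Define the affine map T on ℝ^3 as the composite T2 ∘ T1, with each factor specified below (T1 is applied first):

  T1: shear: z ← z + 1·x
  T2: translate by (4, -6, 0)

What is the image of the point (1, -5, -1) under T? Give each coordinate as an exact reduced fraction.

T(p) = (5, -11, 0)

T1 shear: z ← z + 1·x: (1, -5, -1) → (1, -5, 0)
T2 translate by (4, -6, 0): (1, -5, 0) → (5, -11, 0)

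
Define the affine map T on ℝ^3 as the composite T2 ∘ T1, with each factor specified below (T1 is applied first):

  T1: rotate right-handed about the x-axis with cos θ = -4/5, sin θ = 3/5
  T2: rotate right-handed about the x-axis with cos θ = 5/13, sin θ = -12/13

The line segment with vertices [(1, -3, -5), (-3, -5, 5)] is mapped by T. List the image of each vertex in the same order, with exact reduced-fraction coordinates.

T1 rotate right-handed about the x-axis with cos θ = -4/5, sin θ = 3/5: (1, -3, -5) → (1, 27/5, 11/5); (-3, -5, 5) → (-3, 1, -7)
T2 rotate right-handed about the x-axis with cos θ = 5/13, sin θ = -12/13: (1, 27/5, 11/5) → (1, 267/65, -269/65); (-3, 1, -7) → (-3, -79/13, -47/13)

image vertices: (1, 267/65, -269/65), (-3, -79/13, -47/13)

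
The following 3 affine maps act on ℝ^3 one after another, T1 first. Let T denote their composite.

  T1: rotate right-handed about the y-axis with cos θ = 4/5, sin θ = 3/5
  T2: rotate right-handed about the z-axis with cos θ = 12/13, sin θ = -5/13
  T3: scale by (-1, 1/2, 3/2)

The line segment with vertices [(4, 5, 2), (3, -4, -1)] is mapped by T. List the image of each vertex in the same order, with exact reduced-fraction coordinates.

T1 rotate right-handed about the y-axis with cos θ = 4/5, sin θ = 3/5: (4, 5, 2) → (22/5, 5, -4/5); (3, -4, -1) → (9/5, -4, -13/5)
T2 rotate right-handed about the z-axis with cos θ = 12/13, sin θ = -5/13: (22/5, 5, -4/5) → (389/65, 38/13, -4/5); (9/5, -4, -13/5) → (8/65, -57/13, -13/5)
T3 scale by (-1, 1/2, 3/2): (389/65, 38/13, -4/5) → (-389/65, 19/13, -6/5); (8/65, -57/13, -13/5) → (-8/65, -57/26, -39/10)

image vertices: (-389/65, 19/13, -6/5), (-8/65, -57/26, -39/10)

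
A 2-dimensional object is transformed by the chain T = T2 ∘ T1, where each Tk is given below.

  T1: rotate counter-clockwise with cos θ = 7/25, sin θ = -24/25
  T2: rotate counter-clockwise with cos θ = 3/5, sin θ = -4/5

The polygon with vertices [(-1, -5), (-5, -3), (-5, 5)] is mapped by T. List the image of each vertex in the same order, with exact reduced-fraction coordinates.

T1 rotate counter-clockwise with cos θ = 7/25, sin θ = -24/25: (-1, -5) → (-127/25, -11/25); (-5, -3) → (-107/25, 99/25); (-5, 5) → (17/5, 31/5)
T2 rotate counter-clockwise with cos θ = 3/5, sin θ = -4/5: (-127/25, -11/25) → (-17/5, 19/5); (-107/25, 99/25) → (3/5, 29/5); (17/5, 31/5) → (7, 1)

image vertices: (-17/5, 19/5), (3/5, 29/5), (7, 1)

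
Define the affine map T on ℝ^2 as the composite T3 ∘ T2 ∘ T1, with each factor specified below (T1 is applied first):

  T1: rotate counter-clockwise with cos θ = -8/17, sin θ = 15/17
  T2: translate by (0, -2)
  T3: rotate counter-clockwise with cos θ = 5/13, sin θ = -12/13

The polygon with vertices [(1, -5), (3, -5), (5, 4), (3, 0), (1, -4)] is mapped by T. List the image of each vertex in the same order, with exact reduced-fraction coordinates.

image vertices: (587/221, -699/221), (51/13, -21/13), (-392/221, 1245/221), (12/221, 343/221), (32/17, -43/17)

T1 rotate counter-clockwise with cos θ = -8/17, sin θ = 15/17: (1, -5) → (67/17, 55/17); (3, -5) → (3, 5); (5, 4) → (-100/17, 43/17); (3, 0) → (-24/17, 45/17); (1, -4) → (52/17, 47/17)
T2 translate by (0, -2): (67/17, 55/17) → (67/17, 21/17); (3, 5) → (3, 3); (-100/17, 43/17) → (-100/17, 9/17); (-24/17, 45/17) → (-24/17, 11/17); (52/17, 47/17) → (52/17, 13/17)
T3 rotate counter-clockwise with cos θ = 5/13, sin θ = -12/13: (67/17, 21/17) → (587/221, -699/221); (3, 3) → (51/13, -21/13); (-100/17, 9/17) → (-392/221, 1245/221); (-24/17, 11/17) → (12/221, 343/221); (52/17, 13/17) → (32/17, -43/17)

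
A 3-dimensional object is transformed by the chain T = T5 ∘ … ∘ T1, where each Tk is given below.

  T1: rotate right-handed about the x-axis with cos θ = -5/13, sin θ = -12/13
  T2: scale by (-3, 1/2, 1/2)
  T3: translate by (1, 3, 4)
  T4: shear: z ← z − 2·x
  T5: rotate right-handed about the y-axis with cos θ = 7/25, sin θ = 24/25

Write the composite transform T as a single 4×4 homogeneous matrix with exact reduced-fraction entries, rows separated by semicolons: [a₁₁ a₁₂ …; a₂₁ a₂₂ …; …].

T1 = [1 0 0 0; 0 -5/13 12/13 0; 0 -12/13 -5/13 0; 0 0 0 1]
T2·T1 = [-3 0 0 0; 0 -5/26 6/13 0; 0 -6/13 -5/26 0; 0 0 0 1]
T3·…·T1 = [-3 0 0 1; 0 -5/26 6/13 3; 0 -6/13 -5/26 4; 0 0 0 1]
T4·…·T1 = [-3 0 0 1; 0 -5/26 6/13 3; 6 -6/13 -5/26 2; 0 0 0 1]
T5·…·T1 = [123/25 -144/325 -12/65 11/5; 0 -5/26 6/13 3; 114/25 -42/325 -7/130 -2/5; 0 0 0 1]

T = [123/25 -144/325 -12/65 11/5; 0 -5/26 6/13 3; 114/25 -42/325 -7/130 -2/5; 0 0 0 1]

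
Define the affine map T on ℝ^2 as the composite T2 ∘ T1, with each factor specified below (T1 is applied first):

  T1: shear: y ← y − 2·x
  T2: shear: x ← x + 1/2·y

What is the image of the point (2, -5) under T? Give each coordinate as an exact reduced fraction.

T(p) = (-5/2, -9)

T1 shear: y ← y − 2·x: (2, -5) → (2, -9)
T2 shear: x ← x + 1/2·y: (2, -9) → (-5/2, -9)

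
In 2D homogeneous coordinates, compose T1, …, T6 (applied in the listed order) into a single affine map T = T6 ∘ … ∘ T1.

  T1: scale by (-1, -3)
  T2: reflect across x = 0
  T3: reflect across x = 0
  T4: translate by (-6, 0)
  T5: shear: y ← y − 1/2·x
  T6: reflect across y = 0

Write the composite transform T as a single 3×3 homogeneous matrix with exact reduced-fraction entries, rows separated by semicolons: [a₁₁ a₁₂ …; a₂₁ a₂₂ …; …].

T1 = [-1 0 0; 0 -3 0; 0 0 1]
T2·T1 = [1 0 0; 0 -3 0; 0 0 1]
T3·…·T1 = [-1 0 0; 0 -3 0; 0 0 1]
T4·…·T1 = [-1 0 -6; 0 -3 0; 0 0 1]
T5·…·T1 = [-1 0 -6; 1/2 -3 3; 0 0 1]
T6·…·T1 = [-1 0 -6; -1/2 3 -3; 0 0 1]

T = [-1 0 -6; -1/2 3 -3; 0 0 1]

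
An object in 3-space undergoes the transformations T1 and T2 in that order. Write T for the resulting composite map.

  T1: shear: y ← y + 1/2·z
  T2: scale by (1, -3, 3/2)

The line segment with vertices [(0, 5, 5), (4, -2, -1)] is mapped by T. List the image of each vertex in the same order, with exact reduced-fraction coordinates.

T1 shear: y ← y + 1/2·z: (0, 5, 5) → (0, 15/2, 5); (4, -2, -1) → (4, -5/2, -1)
T2 scale by (1, -3, 3/2): (0, 15/2, 5) → (0, -45/2, 15/2); (4, -5/2, -1) → (4, 15/2, -3/2)

image vertices: (0, -45/2, 15/2), (4, 15/2, -3/2)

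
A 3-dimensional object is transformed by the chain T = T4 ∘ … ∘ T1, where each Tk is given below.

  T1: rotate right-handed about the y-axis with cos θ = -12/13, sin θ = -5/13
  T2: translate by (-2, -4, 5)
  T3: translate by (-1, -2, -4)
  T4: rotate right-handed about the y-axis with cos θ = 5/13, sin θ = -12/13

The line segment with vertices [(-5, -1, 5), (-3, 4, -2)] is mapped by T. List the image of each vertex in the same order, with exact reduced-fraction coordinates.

T1 rotate right-handed about the y-axis with cos θ = -12/13, sin θ = -5/13: (-5, -1, 5) → (35/13, -1, -85/13); (-3, 4, -2) → (46/13, 4, 9/13)
T2 translate by (-2, -4, 5): (35/13, -1, -85/13) → (9/13, -5, -20/13); (46/13, 4, 9/13) → (20/13, 0, 74/13)
T3 translate by (-1, -2, -4): (9/13, -5, -20/13) → (-4/13, -7, -72/13); (20/13, 0, 74/13) → (7/13, -2, 22/13)
T4 rotate right-handed about the y-axis with cos θ = 5/13, sin θ = -12/13: (-4/13, -7, -72/13) → (844/169, -7, -408/169); (7/13, -2, 22/13) → (-229/169, -2, 194/169)

image vertices: (844/169, -7, -408/169), (-229/169, -2, 194/169)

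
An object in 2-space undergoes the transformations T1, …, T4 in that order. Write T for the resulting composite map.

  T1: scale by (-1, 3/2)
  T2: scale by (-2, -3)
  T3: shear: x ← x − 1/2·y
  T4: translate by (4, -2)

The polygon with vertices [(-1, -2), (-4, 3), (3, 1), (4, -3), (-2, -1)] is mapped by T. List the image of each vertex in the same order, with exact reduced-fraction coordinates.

image vertices: (-5/2, 7), (11/4, -31/2), (49/4, -13/2), (21/4, 23/2), (-9/4, 5/2)

T1 scale by (-1, 3/2): (-1, -2) → (1, -3); (-4, 3) → (4, 9/2); (3, 1) → (-3, 3/2); (4, -3) → (-4, -9/2); (-2, -1) → (2, -3/2)
T2 scale by (-2, -3): (1, -3) → (-2, 9); (4, 9/2) → (-8, -27/2); (-3, 3/2) → (6, -9/2); (-4, -9/2) → (8, 27/2); (2, -3/2) → (-4, 9/2)
T3 shear: x ← x − 1/2·y: (-2, 9) → (-13/2, 9); (-8, -27/2) → (-5/4, -27/2); (6, -9/2) → (33/4, -9/2); (8, 27/2) → (5/4, 27/2); (-4, 9/2) → (-25/4, 9/2)
T4 translate by (4, -2): (-13/2, 9) → (-5/2, 7); (-5/4, -27/2) → (11/4, -31/2); (33/4, -9/2) → (49/4, -13/2); (5/4, 27/2) → (21/4, 23/2); (-25/4, 9/2) → (-9/4, 5/2)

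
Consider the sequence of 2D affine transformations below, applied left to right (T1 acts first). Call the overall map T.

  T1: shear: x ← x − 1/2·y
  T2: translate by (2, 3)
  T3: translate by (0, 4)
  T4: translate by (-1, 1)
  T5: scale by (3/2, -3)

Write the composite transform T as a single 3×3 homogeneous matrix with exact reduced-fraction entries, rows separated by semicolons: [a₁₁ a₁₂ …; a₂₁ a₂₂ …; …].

T = [3/2 -3/4 3/2; 0 -3 -24; 0 0 1]

T1 = [1 -1/2 0; 0 1 0; 0 0 1]
T2·T1 = [1 -1/2 2; 0 1 3; 0 0 1]
T3·…·T1 = [1 -1/2 2; 0 1 7; 0 0 1]
T4·…·T1 = [1 -1/2 1; 0 1 8; 0 0 1]
T5·…·T1 = [3/2 -3/4 3/2; 0 -3 -24; 0 0 1]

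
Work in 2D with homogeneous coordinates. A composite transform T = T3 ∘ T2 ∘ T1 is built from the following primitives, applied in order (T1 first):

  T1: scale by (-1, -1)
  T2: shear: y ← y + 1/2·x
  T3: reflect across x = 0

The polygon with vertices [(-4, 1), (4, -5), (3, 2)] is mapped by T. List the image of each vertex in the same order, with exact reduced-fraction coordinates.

T1 scale by (-1, -1): (-4, 1) → (4, -1); (4, -5) → (-4, 5); (3, 2) → (-3, -2)
T2 shear: y ← y + 1/2·x: (4, -1) → (4, 1); (-4, 5) → (-4, 3); (-3, -2) → (-3, -7/2)
T3 reflect across x = 0: (4, 1) → (-4, 1); (-4, 3) → (4, 3); (-3, -7/2) → (3, -7/2)

image vertices: (-4, 1), (4, 3), (3, -7/2)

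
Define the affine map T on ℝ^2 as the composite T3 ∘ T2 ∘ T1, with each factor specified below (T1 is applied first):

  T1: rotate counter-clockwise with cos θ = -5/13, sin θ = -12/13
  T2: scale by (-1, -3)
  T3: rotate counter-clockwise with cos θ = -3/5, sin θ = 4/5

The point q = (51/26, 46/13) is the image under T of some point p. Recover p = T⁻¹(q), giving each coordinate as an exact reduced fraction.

T1 = [-5/13 12/13 0; -12/13 -5/13 0; 0 0 1]
T2·T1 = [5/13 -12/13 0; 36/13 15/13 0; 0 0 1]
T3·…·T1 = [-159/65 -24/65 0; -88/65 -93/65 0; 0 0 1]
det M = 3; M⁻¹ = [-31/65 8/65 0; 88/195 -53/65 0; 0 0 1]
M⁻¹ · (51/26, 46/13)ᵀ = (-1/2, -2)ᵀ

p = (-1/2, -2)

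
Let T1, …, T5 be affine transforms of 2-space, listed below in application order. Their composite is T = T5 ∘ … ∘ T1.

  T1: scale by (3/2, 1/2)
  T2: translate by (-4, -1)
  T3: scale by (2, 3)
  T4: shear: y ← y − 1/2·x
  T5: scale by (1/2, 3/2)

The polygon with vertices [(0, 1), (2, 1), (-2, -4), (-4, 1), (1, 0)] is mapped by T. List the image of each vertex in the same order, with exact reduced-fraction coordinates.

image vertices: (-4, 15/4), (-1, -3/4), (-7, -3), (-10, 51/4), (-5/2, -3/4)

T1 scale by (3/2, 1/2): (0, 1) → (0, 1/2); (2, 1) → (3, 1/2); (-2, -4) → (-3, -2); (-4, 1) → (-6, 1/2); (1, 0) → (3/2, 0)
T2 translate by (-4, -1): (0, 1/2) → (-4, -1/2); (3, 1/2) → (-1, -1/2); (-3, -2) → (-7, -3); (-6, 1/2) → (-10, -1/2); (3/2, 0) → (-5/2, -1)
T3 scale by (2, 3): (-4, -1/2) → (-8, -3/2); (-1, -1/2) → (-2, -3/2); (-7, -3) → (-14, -9); (-10, -1/2) → (-20, -3/2); (-5/2, -1) → (-5, -3)
T4 shear: y ← y − 1/2·x: (-8, -3/2) → (-8, 5/2); (-2, -3/2) → (-2, -1/2); (-14, -9) → (-14, -2); (-20, -3/2) → (-20, 17/2); (-5, -3) → (-5, -1/2)
T5 scale by (1/2, 3/2): (-8, 5/2) → (-4, 15/4); (-2, -1/2) → (-1, -3/4); (-14, -2) → (-7, -3); (-20, 17/2) → (-10, 51/4); (-5, -1/2) → (-5/2, -3/4)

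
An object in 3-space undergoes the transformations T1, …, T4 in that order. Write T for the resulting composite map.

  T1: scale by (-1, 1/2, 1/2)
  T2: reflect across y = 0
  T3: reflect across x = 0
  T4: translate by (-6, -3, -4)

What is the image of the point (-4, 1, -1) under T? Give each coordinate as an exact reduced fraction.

T(p) = (-10, -7/2, -9/2)

T1 scale by (-1, 1/2, 1/2): (-4, 1, -1) → (4, 1/2, -1/2)
T2 reflect across y = 0: (4, 1/2, -1/2) → (4, -1/2, -1/2)
T3 reflect across x = 0: (4, -1/2, -1/2) → (-4, -1/2, -1/2)
T4 translate by (-6, -3, -4): (-4, -1/2, -1/2) → (-10, -7/2, -9/2)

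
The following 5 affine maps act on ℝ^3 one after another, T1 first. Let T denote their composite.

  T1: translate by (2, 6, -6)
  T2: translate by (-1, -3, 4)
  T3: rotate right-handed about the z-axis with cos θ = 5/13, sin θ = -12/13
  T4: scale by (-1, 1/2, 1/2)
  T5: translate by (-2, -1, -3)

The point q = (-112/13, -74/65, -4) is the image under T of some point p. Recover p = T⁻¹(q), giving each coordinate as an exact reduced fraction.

T1 = [1 0 0 2; 0 1 0 6; 0 0 1 -6; 0 0 0 1]
T2·T1 = [1 0 0 1; 0 1 0 3; 0 0 1 -2; 0 0 0 1]
T3·…·T1 = [5/13 12/13 0 41/13; -12/13 5/13 0 3/13; 0 0 1 -2; 0 0 0 1]
T4·…·T1 = [-5/13 -12/13 0 -41/13; -6/13 5/26 0 3/26; 0 0 1/2 -1; 0 0 0 1]
T5·…·T1 = [-5/13 -12/13 0 -67/13; -6/13 5/26 0 -23/26; 0 0 1/2 -4; 0 0 0 1]
det M = -1/4; M⁻¹ = [-5/13 -24/13 0 -47/13; -12/13 10/13 0 -53/13; 0 0 2 8; 0 0 0 1]
M⁻¹ · (-112/13, -74/65, -4)ᵀ = (9/5, 3, 0)ᵀ

p = (9/5, 3, 0)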